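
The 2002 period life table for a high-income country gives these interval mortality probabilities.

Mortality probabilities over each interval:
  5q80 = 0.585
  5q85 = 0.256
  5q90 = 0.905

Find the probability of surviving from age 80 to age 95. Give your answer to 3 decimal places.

0.029

Survival from 80 to 95 is the product of surviving each interval: (1 − 0.585) × (1 − 0.256) × (1 − 0.905).
= 0.415 × 0.744 × 0.095 = 0.029332.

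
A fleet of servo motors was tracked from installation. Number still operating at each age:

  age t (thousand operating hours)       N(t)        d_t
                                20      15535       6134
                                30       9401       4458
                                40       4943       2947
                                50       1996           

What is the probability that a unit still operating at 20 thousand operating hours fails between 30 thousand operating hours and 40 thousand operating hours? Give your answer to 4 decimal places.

This is the probability of reaching 30 but not 40, conditional on being operational at 20: (N(30) − N(40)) / N(20).
= (9401 − 4943) / 15535 = 4458 / 15535 = 0.286965.

0.2870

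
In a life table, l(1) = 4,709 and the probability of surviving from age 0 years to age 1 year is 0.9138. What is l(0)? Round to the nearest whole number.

l(0) = l(1) / p = 4,709 / 0.9138 = 5153.

5153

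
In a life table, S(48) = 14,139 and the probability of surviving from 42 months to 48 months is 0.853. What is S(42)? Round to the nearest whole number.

S(42) = S(48) / p = 14,139 / 0.853 = 16576.

16576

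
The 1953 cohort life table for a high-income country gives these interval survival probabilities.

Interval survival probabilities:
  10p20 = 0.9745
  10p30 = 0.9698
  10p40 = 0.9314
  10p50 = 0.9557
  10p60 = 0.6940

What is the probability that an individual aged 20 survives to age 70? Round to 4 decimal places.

The overall survival probability is 0.9745 × 0.9698 × 0.9314 × 0.9557 × 0.6940.
= 0.583823.

0.5838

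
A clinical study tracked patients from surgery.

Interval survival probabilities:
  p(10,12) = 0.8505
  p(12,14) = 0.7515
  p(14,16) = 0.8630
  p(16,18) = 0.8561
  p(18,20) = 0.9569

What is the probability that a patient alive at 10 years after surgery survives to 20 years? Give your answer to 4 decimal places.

0.4519

Survival from 10 to 20 is the product of surviving each interval: 0.8505 × 0.7515 × 0.8630 × 0.8561 × 0.9569.
= 0.451861.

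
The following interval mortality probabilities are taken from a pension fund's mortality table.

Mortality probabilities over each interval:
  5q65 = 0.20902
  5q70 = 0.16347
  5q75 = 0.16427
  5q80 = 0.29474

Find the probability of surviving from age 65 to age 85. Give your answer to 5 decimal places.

20p65 = (1 − 0.20902) × (1 − 0.16347) × (1 − 0.16427) × (1 − 0.29474).
= 0.79098 × 0.83653 × 0.83573 × 0.70526 = 0.389998.

0.39000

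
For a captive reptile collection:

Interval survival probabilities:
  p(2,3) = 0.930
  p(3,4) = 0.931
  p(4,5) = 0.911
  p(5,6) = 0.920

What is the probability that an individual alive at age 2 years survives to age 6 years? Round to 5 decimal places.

0.72567

The overall survival probability is 0.930 × 0.931 × 0.911 × 0.920.
= 0.725669.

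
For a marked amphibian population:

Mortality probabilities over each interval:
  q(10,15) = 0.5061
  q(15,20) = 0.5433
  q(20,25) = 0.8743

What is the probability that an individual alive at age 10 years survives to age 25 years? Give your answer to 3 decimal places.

0.028

The overall survival probability is (1 − 0.5061) × (1 − 0.5433) × (1 − 0.8743).
= 0.4939 × 0.4567 × 0.1257 = 0.028353.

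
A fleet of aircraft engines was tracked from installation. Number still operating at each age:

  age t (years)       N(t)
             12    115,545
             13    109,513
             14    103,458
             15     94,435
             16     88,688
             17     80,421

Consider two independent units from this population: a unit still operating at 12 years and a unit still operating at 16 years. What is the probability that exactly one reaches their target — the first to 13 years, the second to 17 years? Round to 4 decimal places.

0.1357

p₁ = N(13)/N(12) = 109,513/115,545 = 0.947795; p₂ = N(17)/N(16) = 80,421/88,688 = 0.906786.
P(exactly one) = p₁(1−p₂) + (1−p₁)p₂ = 0.088348 + 0.047339 = 0.135687.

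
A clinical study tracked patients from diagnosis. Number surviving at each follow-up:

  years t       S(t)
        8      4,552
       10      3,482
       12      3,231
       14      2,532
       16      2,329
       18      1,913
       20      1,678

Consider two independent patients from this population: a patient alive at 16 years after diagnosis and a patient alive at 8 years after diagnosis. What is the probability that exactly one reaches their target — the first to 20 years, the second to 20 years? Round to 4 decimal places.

0.5579

p₁ = S(20)/S(16) = 1,678/2,329 = 0.720481; p₂ = S(20)/S(8) = 1,678/4,552 = 0.368629.
P(exactly one) = p₁(1−p₂) + (1−p₁)p₂ = 0.454891 + 0.103039 = 0.557930.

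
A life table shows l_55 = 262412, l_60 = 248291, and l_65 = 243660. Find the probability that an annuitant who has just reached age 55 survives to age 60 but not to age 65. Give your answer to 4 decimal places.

This is the probability of reaching 60 but not 65, conditional on being alive at 55: (l_60 − l_65) / l_55.
= (248291 − 243660) / 262412 = 4631 / 262412 = 0.017648.

0.0176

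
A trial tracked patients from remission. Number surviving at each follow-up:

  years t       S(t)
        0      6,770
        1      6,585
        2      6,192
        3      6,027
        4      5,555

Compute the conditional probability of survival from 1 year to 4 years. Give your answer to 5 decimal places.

0.84358

The conditional survival probability is S(4)/S(1) = 5,555/6,585 = 0.843584.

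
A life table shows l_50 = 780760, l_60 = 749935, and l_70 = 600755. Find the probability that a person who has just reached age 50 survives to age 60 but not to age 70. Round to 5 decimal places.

0.19107

This is the probability of reaching 60 but not 70, conditional on being alive at 50: (l_60 − l_70) / l_50.
= (749935 − 600755) / 780760 = 149180 / 780760 = 0.191070.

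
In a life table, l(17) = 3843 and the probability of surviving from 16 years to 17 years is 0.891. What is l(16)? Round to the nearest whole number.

4313

l(16) = l(17) / p = 3843 / 0.891 = 4313.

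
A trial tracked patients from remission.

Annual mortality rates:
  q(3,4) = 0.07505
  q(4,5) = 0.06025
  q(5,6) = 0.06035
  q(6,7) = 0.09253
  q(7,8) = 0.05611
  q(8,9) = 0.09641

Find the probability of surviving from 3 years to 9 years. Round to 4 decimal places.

0.6322

The overall survival probability is (1 − 0.07505) × (1 − 0.06025) × (1 − 0.06035) × (1 − 0.09253) × (1 − 0.05611) × (1 − 0.09641).
= 0.92495 × 0.93975 × 0.93965 × 0.90747 × 0.94389 × 0.90359 = 0.632152.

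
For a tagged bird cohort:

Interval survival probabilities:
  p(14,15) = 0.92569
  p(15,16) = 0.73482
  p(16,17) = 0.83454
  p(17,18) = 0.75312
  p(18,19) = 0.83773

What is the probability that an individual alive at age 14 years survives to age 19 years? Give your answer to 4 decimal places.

Survival from 14 to 19 is the product of surviving each interval: 0.92569 × 0.73482 × 0.83454 × 0.75312 × 0.83773.
= 0.358148.

0.3581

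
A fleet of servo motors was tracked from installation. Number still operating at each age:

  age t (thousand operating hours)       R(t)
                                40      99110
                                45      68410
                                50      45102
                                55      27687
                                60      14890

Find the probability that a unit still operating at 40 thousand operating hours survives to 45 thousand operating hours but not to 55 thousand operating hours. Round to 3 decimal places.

This is the probability of reaching 45 but not 55, conditional on being operational at 40: (R(45) − R(55)) / R(40).
= (68410 − 27687) / 99110 = 40723 / 99110 = 0.410887.

0.411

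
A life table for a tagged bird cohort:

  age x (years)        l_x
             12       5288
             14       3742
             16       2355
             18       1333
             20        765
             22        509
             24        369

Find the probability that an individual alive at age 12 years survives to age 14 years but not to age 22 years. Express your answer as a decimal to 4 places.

This is the probability of reaching 14 but not 22, conditional on being alive at 12: (l_14 − l_22) / l_12.
= (3742 − 509) / 5288 = 3233 / 5288 = 0.611384.

0.6114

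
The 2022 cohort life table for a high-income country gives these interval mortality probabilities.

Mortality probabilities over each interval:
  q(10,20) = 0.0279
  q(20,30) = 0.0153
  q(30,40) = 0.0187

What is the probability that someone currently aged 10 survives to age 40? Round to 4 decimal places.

0.9393

P(survive 10→40) = (1 − 0.0279) × (1 − 0.0153) × (1 − 0.0187).
= 0.9721 × 0.9847 × 0.9813 = 0.939327.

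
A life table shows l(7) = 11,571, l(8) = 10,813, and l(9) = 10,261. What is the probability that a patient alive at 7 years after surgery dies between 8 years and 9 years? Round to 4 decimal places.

0.0477

This is the probability of reaching 8 but not 9, conditional on being alive at 7: (l(8) − l(9)) / l(7).
= (10,813 − 10,261) / 11,571 = 552 / 11,571 = 0.047705.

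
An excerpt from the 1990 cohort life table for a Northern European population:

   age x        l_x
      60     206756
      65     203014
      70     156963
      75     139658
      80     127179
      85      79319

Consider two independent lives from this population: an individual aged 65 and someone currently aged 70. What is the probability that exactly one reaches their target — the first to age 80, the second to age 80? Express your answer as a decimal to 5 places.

0.42154

p₁ = l_80/l_65 = 127179/203014 = 0.626454; p₂ = l_80/l_70 = 127179/156963 = 0.810248.
P(exactly one) = p₁(1−p₂) + (1−p₁)p₂ = 0.118871 + 0.302665 = 0.421536.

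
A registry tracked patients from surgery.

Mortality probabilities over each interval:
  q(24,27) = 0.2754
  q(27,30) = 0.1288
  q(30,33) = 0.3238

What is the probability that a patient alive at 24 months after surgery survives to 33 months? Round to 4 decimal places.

Survival from 24 to 33 is the product of surviving each interval: (1 − 0.2754) × (1 − 0.1288) × (1 − 0.3238).
= 0.7246 × 0.8712 × 0.6762 = 0.426866.

0.4269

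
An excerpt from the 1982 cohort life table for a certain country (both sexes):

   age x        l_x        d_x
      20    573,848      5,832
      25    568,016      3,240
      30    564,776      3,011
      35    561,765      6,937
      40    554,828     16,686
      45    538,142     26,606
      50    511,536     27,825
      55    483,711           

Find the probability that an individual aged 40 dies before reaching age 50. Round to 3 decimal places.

0.078

P(die before 50 | alive at 40) = 1 − l_50/l_40 = 1 − 511,536/554,828 = (43,292)/554,828 = 0.078028.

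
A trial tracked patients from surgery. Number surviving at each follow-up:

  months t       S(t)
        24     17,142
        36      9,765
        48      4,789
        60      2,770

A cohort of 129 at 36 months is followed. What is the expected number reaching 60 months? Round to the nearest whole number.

The relevant probability is 2,770/9,765 = 0.283666.
Expected number = 129 × 0.283666 = 37.

37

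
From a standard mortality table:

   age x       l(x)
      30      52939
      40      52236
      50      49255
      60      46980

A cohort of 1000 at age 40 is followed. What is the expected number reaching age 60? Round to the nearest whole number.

The relevant probability is 46980/52236 = 0.899380.
Expected number = 1000 × 0.899380 = 899.

899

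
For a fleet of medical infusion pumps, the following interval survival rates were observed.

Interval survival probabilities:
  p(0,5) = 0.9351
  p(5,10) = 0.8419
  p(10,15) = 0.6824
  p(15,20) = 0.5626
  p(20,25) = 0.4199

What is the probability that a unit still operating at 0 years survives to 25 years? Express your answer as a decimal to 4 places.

Chaining the interval survival probabilities: 0.9351 × 0.8419 × 0.6824 × 0.5626 × 0.4199.
= 0.126912.

0.1269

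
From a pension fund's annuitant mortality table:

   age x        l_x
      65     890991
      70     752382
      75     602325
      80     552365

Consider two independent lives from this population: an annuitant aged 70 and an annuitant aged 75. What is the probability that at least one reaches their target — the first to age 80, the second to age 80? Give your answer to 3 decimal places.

0.978

p₁ = l_80/l_70 = 552365/752382 = 0.734155; p₂ = l_80/l_75 = 552365/602325 = 0.917055.
P(at least one) = 1 − (1−p₁)(1−p₂) = 1 − 0.265845 × 0.082945 = 0.977949.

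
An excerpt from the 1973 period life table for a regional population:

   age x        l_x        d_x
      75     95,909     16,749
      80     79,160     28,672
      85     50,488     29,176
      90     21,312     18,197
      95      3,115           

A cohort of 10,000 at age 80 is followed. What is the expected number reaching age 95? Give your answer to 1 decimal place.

The relevant probability is 3,115/79,160 = 0.039351.
Expected number = 10,000 × 0.039351 = 393.5.

393.5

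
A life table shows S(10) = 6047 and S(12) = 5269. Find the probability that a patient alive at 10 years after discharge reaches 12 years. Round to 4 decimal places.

The conditional survival probability is S(12)/S(10) = 5269/6047 = 0.871341.

0.8713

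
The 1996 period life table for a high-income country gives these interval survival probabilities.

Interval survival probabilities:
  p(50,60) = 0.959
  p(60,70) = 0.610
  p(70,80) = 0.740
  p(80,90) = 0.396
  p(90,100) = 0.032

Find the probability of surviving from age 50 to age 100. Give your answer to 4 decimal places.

0.0055

Chaining the interval survival probabilities: 0.959 × 0.610 × 0.740 × 0.396 × 0.032.
= 0.005486.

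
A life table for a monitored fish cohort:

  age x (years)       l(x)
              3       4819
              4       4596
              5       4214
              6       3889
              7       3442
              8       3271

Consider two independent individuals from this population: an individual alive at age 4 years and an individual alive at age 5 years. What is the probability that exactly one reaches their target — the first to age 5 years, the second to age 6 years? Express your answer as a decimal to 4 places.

p₁ = l(5)/l(4) = 4214/4596 = 0.916884; p₂ = l(6)/l(5) = 3889/4214 = 0.922876.
P(exactly one) = p₁(1−p₂) + (1−p₁)p₂ = 0.070714 + 0.076706 = 0.147420.

0.1474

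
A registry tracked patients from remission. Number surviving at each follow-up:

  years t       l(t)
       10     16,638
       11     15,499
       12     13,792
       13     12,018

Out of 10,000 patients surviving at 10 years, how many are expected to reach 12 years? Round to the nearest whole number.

The relevant probability is 13,792/16,638 = 0.828946.
Expected number = 10,000 × 0.828946 = 8289.

8289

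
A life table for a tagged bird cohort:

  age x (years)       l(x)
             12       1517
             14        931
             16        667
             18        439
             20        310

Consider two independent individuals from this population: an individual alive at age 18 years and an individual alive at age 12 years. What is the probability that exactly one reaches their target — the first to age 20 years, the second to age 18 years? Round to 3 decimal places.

p₁ = l(20)/l(18) = 310/439 = 0.706150; p₂ = l(18)/l(12) = 439/1517 = 0.289387.
P(exactly one) = p₁(1−p₂) + (1−p₁)p₂ = 0.501799 + 0.085036 = 0.586836.

0.587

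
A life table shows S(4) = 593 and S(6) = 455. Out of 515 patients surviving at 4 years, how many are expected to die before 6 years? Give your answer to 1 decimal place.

119.8

The relevant probability is 1 − 455/593 = 0.232715.
Expected number = 515 × 0.232715 = 119.8.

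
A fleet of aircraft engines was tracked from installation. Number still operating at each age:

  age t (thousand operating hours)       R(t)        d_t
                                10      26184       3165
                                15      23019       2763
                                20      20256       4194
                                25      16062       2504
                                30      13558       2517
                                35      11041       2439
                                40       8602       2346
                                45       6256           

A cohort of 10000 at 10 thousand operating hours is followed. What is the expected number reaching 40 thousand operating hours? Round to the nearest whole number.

3285

The relevant probability is 8602/26184 = 0.328521.
Expected number = 10000 × 0.328521 = 3285.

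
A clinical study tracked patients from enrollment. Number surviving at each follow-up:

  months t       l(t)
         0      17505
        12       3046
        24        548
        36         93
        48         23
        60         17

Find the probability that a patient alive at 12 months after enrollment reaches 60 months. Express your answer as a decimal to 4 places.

0.0056

The conditional survival probability is l(60)/l(12) = 17/3046 = 0.005581.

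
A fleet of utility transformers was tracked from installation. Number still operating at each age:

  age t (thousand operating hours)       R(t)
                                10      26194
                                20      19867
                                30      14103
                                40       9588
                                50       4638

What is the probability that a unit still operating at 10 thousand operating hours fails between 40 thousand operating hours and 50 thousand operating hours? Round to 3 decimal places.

0.189

This is the probability of reaching 40 but not 50, conditional on being operational at 10: (R(40) − R(50)) / R(10).
= (9588 − 4638) / 26194 = 4950 / 26194 = 0.188975.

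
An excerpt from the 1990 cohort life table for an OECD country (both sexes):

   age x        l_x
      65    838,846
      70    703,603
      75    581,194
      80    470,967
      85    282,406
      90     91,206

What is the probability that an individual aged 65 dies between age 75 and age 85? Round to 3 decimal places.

0.356

This is the probability of reaching 75 but not 85, conditional on being alive at 65: (l_75 − l_85) / l_65.
= (581,194 − 282,406) / 838,846 = 298,788 / 838,846 = 0.356189.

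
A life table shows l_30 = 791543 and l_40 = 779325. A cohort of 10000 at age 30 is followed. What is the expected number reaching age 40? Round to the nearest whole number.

The relevant probability is 779325/791543 = 0.984564.
Expected number = 10000 × 0.984564 = 9846.

9846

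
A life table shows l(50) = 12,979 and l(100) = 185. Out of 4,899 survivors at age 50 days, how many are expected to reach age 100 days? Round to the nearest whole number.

The relevant probability is 185/12,979 = 0.014254.
Expected number = 4,899 × 0.014254 = 70.

70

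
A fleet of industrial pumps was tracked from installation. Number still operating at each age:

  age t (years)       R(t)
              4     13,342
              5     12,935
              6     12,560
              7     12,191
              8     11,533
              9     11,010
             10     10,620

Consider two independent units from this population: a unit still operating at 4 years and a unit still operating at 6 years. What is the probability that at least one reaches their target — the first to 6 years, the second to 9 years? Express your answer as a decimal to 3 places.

0.993

p₁ = R(6)/R(4) = 12,560/13,342 = 0.941388; p₂ = R(9)/R(6) = 11,010/12,560 = 0.876592.
P(at least one) = 1 − (1−p₁)(1−p₂) = 1 − 0.058612 × 0.123408 = 0.992767.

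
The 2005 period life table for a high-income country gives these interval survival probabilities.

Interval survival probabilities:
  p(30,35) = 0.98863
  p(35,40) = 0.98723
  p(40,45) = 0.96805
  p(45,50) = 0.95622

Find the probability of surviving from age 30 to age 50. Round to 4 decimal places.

P(survive 30→50) = 0.98863 × 0.98723 × 0.96805 × 0.95622.
= 0.903458.

0.9035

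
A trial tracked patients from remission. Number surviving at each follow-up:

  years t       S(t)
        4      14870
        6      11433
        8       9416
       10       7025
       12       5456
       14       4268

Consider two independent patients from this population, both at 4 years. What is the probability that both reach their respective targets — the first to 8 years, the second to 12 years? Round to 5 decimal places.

0.23234

p₁ = S(8)/S(4) = 9416/14870 = 0.633221; p₂ = S(12)/S(4) = 5456/14870 = 0.366913.
P(both) = p₁ × p₂ = 0.633221 × 0.366913 = 0.232337.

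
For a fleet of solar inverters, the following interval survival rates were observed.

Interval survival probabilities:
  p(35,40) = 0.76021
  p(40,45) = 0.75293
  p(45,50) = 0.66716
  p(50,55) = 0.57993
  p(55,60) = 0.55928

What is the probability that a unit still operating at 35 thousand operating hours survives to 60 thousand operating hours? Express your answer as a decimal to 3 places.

Chaining the interval survival probabilities: 0.76021 × 0.75293 × 0.66716 × 0.57993 × 0.55928.
= 0.123858.

0.124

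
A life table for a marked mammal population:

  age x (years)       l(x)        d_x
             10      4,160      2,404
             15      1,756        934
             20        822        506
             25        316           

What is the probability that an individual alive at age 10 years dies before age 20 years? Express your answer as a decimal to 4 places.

P(die before 20 | alive at 10) = 1 − l(20)/l(10) = 1 − 822/4,160 = (3,338)/4,160 = 0.802404.

0.8024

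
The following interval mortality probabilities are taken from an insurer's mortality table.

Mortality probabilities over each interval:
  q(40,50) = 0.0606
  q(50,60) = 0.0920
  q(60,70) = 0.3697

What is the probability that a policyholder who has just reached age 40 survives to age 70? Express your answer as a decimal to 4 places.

Chaining the interval survival probabilities: (1 − 0.0606) × (1 − 0.0920) × (1 − 0.3697).
= 0.9394 × 0.9080 × 0.6303 = 0.537630.

0.5376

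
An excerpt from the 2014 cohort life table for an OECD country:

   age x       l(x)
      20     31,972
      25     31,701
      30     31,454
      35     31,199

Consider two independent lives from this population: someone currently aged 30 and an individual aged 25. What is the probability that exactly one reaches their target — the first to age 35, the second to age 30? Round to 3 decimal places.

0.016

p₁ = l(35)/l(30) = 31,199/31,454 = 0.991893; p₂ = l(30)/l(25) = 31,454/31,701 = 0.992208.
P(exactly one) = p₁(1−p₂) + (1−p₁)p₂ = 0.007729 + 0.008044 = 0.015773.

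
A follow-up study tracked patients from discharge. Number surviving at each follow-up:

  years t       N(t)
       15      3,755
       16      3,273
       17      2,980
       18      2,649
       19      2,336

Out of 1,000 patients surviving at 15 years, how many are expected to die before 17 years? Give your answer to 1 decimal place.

206.4

The relevant probability is 1 − 2,980/3,755 = 0.206391.
Expected number = 1,000 × 0.206391 = 206.4.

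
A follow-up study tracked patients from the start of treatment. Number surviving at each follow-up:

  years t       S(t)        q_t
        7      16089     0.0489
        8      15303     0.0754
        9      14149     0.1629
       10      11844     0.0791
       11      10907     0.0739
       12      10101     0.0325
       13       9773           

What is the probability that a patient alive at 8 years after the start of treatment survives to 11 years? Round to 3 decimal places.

0.713

The conditional survival probability is S(11)/S(8) = 10907/15303 = 0.712736.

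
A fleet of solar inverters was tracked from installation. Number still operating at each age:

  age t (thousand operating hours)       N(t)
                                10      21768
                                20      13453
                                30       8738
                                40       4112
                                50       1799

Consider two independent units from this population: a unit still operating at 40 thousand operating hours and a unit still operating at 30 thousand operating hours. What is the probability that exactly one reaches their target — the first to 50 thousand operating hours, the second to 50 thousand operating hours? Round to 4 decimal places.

0.4632

p₁ = N(50)/N(40) = 1799/4112 = 0.437500; p₂ = N(50)/N(30) = 1799/8738 = 0.205882.
P(exactly one) = p₁(1−p₂) + (1−p₁)p₂ = 0.347427 + 0.115809 = 0.463235.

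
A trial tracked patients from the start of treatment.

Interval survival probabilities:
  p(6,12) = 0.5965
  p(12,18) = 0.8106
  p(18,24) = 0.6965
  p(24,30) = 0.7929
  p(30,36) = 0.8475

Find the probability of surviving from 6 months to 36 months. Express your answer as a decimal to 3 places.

0.226

P(survive 6→36) = 0.5965 × 0.8106 × 0.6965 × 0.7929 × 0.8475.
= 0.226306.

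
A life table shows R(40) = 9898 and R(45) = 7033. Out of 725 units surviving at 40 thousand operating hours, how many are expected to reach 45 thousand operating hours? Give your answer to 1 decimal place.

515.1

The relevant probability is 7033/9898 = 0.710548.
Expected number = 725 × 0.710548 = 515.1.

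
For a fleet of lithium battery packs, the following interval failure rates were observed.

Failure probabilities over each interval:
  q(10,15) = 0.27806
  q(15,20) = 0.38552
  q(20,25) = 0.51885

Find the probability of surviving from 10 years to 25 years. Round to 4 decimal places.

0.2134

Chaining the interval survival probabilities: (1 − 0.27806) × (1 − 0.38552) × (1 − 0.51885).
= 0.72194 × 0.61448 × 0.48115 = 0.213447.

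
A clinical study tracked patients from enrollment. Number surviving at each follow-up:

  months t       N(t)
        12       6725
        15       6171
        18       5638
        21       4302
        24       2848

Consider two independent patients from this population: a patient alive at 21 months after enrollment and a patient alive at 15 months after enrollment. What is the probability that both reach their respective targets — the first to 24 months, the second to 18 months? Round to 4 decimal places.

0.6048

p₁ = N(24)/N(21) = 2848/4302 = 0.662018; p₂ = N(18)/N(15) = 5638/6171 = 0.913628.
P(both) = p₁ × p₂ = 0.662018 × 0.913628 = 0.604838.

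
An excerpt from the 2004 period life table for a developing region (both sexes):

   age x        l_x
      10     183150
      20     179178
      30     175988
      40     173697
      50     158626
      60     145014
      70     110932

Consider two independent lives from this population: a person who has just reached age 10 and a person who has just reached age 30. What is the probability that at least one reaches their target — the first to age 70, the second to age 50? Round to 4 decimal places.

p₁ = l_70/l_10 = 110932/183150 = 0.605689; p₂ = l_50/l_30 = 158626/175988 = 0.901346.
P(at least one) = 1 − (1−p₁)(1−p₂) = 1 − 0.394311 × 0.098654 = 0.961100.

0.9611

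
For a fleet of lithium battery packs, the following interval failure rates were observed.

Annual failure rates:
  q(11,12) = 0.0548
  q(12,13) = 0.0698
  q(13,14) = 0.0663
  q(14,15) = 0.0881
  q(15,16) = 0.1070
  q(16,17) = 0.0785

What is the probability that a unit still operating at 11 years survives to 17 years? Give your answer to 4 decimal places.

The overall survival probability is (1 − 0.0548) × (1 − 0.0698) × (1 − 0.0663) × (1 − 0.0881) × (1 − 0.1070) × (1 − 0.0785).
= 0.9452 × 0.9302 × 0.9337 × 0.9119 × 0.8930 × 0.9215 = 0.616029.

0.6160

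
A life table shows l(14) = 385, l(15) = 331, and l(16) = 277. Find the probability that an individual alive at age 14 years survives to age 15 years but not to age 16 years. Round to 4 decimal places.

0.1403

This is the probability of reaching 15 but not 16, conditional on being alive at 14: (l(15) − l(16)) / l(14).
= (331 − 277) / 385 = 54 / 385 = 0.140260.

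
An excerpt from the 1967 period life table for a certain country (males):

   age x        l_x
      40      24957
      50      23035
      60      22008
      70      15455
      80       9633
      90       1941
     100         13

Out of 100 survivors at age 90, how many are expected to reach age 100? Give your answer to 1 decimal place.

The relevant probability is 13/1941 = 0.006698.
Expected number = 100 × 0.006698 = 0.7.

0.7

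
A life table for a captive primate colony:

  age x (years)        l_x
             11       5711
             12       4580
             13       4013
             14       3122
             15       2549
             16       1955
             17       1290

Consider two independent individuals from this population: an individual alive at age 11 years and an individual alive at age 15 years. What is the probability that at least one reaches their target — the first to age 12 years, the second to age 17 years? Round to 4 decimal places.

p₁ = l_12/l_11 = 4580/5711 = 0.801961; p₂ = l_17/l_15 = 1290/2549 = 0.506081.
P(at least one) = 1 − (1−p₁)(1−p₂) = 1 − 0.198039 × 0.493919 = 0.902185.

0.9022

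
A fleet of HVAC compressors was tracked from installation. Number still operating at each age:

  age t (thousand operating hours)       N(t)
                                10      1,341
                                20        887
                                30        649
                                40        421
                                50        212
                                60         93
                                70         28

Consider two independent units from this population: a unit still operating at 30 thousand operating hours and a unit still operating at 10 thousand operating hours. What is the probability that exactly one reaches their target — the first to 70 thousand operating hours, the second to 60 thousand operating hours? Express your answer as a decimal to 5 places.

0.10651

p₁ = N(70)/N(30) = 28/649 = 0.043143; p₂ = N(60)/N(10) = 93/1,341 = 0.069351.
P(exactly one) = p₁(1−p₂) + (1−p₁)p₂ = 0.040151 + 0.066359 = 0.106510.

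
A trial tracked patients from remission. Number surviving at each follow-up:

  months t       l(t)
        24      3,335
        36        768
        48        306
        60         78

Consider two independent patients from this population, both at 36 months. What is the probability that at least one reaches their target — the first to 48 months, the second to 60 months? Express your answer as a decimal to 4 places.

p₁ = l(48)/l(36) = 306/768 = 0.398438; p₂ = l(60)/l(36) = 78/768 = 0.101563.
P(at least one) = 1 − (1−p₁)(1−p₂) = 1 − 0.601562 × 0.898437 = 0.459534.

0.4595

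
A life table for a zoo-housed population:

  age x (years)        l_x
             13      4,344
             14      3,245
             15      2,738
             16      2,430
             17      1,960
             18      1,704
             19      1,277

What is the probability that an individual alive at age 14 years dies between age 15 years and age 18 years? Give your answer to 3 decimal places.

0.319

This is the probability of reaching 15 but not 18, conditional on being alive at 14: (l_15 − l_18) / l_14.
= (2,738 − 1,704) / 3,245 = 1,034 / 3,245 = 0.318644.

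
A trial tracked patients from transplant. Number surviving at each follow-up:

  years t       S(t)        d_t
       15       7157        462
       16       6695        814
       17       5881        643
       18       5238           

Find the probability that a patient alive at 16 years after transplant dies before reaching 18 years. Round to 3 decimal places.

0.218

P(die before 18 | alive at 16) = 1 − S(18)/S(16) = 1 − 5238/6695 = (1457)/6695 = 0.217625.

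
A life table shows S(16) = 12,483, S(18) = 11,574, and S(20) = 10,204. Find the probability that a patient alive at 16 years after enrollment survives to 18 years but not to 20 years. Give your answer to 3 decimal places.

This is the probability of reaching 18 but not 20, conditional on being alive at 16: (S(18) − S(20)) / S(16).
= (11,574 − 10,204) / 12,483 = 1,370 / 12,483 = 0.109749.

0.110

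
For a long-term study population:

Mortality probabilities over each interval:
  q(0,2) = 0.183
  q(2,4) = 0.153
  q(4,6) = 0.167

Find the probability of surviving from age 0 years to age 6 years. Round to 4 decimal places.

Survival from 0 to 6 is the product of surviving each interval: (1 − 0.183) × (1 − 0.153) × (1 − 0.167).
= 0.817 × 0.847 × 0.833 = 0.576435.

0.5764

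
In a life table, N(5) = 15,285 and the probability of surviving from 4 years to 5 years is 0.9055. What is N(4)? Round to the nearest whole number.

N(4) = N(5) / p = 15,285 / 0.9055 = 16880.

16880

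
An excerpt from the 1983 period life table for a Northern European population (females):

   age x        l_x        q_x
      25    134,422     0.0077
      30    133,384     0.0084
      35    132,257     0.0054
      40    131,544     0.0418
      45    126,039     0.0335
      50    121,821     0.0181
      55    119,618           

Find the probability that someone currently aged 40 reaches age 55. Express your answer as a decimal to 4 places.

We want 15p40 = l_55/l_40.
The conditional survival probability is l_55/l_40 = 119,618/131,544 = 0.909338.

0.9093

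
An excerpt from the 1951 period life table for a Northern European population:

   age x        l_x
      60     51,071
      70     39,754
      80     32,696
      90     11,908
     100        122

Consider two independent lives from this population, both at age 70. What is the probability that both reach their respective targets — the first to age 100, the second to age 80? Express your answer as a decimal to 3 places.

0.003

p₁ = l_100/l_70 = 122/39,754 = 0.003069; p₂ = l_80/l_70 = 32,696/39,754 = 0.822458.
P(both) = p₁ × p₂ = 0.003069 × 0.822458 = 0.002524.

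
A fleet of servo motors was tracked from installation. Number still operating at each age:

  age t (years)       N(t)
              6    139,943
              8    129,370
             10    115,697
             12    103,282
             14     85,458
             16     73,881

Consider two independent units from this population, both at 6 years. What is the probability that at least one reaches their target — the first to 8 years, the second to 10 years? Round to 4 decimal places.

0.9869

p₁ = N(8)/N(6) = 129,370/139,943 = 0.924448; p₂ = N(10)/N(6) = 115,697/139,943 = 0.826744.
P(at least one) = 1 − (1−p₁)(1−p₂) = 1 − 0.075552 × 0.173256 = 0.986910.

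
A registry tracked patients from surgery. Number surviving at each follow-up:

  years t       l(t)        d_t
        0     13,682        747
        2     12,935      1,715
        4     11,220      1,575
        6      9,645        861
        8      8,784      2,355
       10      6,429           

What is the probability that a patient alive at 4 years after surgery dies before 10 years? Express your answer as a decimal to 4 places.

P(die before 10 | alive at 4) = 1 − l(10)/l(4) = 1 − 6,429/11,220 = (4,791)/11,220 = 0.427005.

0.4270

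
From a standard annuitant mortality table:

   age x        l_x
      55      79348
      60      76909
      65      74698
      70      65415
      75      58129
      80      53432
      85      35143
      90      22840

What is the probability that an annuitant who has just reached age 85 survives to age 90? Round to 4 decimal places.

0.6499

We want 5p85 = l_90/l_85.
The conditional survival probability is l_90/l_85 = 22840/35143 = 0.649916.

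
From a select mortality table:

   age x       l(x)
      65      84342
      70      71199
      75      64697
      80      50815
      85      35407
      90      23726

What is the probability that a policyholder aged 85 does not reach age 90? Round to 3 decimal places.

P(die before 90 | alive at 85) = 1 − l(90)/l(85) = 1 − 23726/35407 = (11681)/35407 = 0.329907.

0.330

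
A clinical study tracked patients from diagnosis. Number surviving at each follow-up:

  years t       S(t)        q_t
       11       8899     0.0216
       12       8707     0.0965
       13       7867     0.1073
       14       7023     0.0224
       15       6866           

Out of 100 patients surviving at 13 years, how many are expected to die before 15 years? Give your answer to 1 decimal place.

The relevant probability is 1 − 6866/7867 = 0.127240.
Expected number = 100 × 0.127240 = 12.7.

12.7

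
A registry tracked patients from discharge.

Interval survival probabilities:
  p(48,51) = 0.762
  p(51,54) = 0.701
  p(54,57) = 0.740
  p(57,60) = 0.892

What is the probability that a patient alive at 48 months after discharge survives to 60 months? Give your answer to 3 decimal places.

P(survive 48→60) = 0.762 × 0.701 × 0.740 × 0.892.
= 0.352590.

0.353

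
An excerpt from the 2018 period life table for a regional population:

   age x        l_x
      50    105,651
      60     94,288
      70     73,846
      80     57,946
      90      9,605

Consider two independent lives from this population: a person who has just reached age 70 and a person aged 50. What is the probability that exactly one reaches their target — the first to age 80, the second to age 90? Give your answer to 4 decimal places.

0.7329

p₁ = l_80/l_70 = 57,946/73,846 = 0.784687; p₂ = l_90/l_50 = 9,605/105,651 = 0.090913.
P(exactly one) = p₁(1−p₂) + (1−p₁)p₂ = 0.713349 + 0.019575 = 0.732924.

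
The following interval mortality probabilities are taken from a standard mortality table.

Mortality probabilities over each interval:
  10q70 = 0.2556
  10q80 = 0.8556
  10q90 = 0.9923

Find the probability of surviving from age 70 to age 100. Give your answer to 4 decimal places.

Chaining the interval survival probabilities: (1 − 0.2556) × (1 − 0.8556) × (1 − 0.9923).
= 0.7444 × 0.1444 × 0.0077 = 0.000828.

0.0008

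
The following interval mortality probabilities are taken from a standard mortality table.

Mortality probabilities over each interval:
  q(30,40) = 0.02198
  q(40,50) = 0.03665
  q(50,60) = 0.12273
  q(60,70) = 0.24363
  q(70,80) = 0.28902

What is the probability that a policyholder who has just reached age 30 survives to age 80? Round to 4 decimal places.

0.4445

The overall survival probability is (1 − 0.02198) × (1 − 0.03665) × (1 − 0.12273) × (1 − 0.24363) × (1 − 0.28902).
= 0.97802 × 0.96335 × 0.87727 × 0.75637 × 0.71098 = 0.444485.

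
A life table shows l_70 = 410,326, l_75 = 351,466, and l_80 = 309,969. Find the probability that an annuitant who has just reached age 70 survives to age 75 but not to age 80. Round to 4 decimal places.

0.1011

We want 5|5q70 = (l_75 − l_80)/l_70.
This is the probability of reaching 75 but not 80, conditional on being alive at 70: (l_75 − l_80) / l_70.
= (351,466 − 309,969) / 410,326 = 41,497 / 410,326 = 0.101132.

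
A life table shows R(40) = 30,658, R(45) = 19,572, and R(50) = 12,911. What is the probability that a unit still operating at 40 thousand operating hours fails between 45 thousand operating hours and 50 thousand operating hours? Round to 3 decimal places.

0.217

This is the probability of reaching 45 but not 50, conditional on being operational at 40: (R(45) − R(50)) / R(40).
= (19,572 − 12,911) / 30,658 = 6,661 / 30,658 = 0.217268.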